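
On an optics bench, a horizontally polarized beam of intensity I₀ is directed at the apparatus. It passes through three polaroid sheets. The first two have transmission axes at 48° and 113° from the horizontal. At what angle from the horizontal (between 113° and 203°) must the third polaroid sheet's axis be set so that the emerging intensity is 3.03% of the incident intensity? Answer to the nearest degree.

θ ≈ 165°

I₁ = I₀ cos²(48° − 0°) = I₀ cos²(48°) = 0.4477 I₀.
I₂ = I₁ cos²(113° − 48°) = 0.4477 I₀ · cos²(65°) = 0.07997 I₀.
Need I₃/I₀ = 0.0303, so cos²(θ − 113°) = 0.0303 / 0.07997 = 0.3789.
θ − 113° = arccos(√0.3789) = 52.0°, giving θ ≈ 113 + 52.0 = 165.0°.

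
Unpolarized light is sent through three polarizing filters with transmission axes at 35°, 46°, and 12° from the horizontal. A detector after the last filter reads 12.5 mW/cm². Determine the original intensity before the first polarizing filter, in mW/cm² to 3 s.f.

Unpolarized light through the first polarizer → I₁ = ½ I₀, now polarized at 35°.
I₂ = I₁ cos²(46° − 35°) = 0.5 I₀ · cos²(11°) = 0.4818 I₀.
I₃ = I₂ cos²(12° − 46°) = 0.4818 I₀ · cos²(34°) = 0.3311 I₀.
So 12.5 mW/cm² = 0.3311 I₀, giving I₀ = 12.5/0.3311 = 37.75 mW/cm².

I₀ ≈ 37.7 mW/cm²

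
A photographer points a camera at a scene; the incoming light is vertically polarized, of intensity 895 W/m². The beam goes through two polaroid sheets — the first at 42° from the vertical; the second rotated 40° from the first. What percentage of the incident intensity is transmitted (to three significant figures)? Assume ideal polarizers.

≈ 32.4%

I₁ = 895 W/m² · cos²(42°) = 494.3 W/m².
I₂ = I₁ · cos²(40°) = 494.3 · 0.5868 = 290.1 W/m².
That is 32.41% of the incident intensity.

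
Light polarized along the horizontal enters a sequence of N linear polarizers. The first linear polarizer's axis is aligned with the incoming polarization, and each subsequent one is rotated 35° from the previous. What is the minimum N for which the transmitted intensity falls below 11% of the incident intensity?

N = 7

First polarizer is aligned with the polarization: full transmission.
Each further stage multiplies by cos²(35°) = 0.671.
After N polarizers: T = 0.671^(N−1). Require T < 0.11 ⇒ N−1 > ln(0.11)/ln(0.671) = 5.53, so N−1 ≥ 6 and N = 7.
Check: N=7 gives T = 0.09128 < 0.11; N=6 gives T = 0.136.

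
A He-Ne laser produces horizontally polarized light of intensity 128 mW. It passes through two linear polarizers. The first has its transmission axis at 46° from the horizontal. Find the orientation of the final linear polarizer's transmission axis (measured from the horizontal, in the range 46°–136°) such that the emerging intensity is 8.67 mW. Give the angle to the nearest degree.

I₁ = I₀ cos²(46° − 0°) = I₀ cos²(46°) = 0.4826 I₀.
Target fraction: 8.67 / 128 mW = 0.06773 of I₀.
Need I₂/I₀ = 0.06773, so cos²(θ − 46°) = 0.06773 / 0.4826 = 0.1404.
θ − 46° = arccos(√0.1404) = 68.0°, giving θ ≈ 46 + 68.0 = 114.0°.

θ ≈ 114°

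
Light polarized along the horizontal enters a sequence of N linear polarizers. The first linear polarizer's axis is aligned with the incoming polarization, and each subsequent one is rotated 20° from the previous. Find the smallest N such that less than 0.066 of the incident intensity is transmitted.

N = 23

First polarizer is aligned with the polarization: full transmission.
Each further stage multiplies by cos²(20°) = 0.883.
After N polarizers: T = 0.883^(N−1). Require T < 0.066 ⇒ N−1 > ln(0.066)/ln(0.883) = 21.85, so N−1 ≥ 22 and N = 23.
Check: N=23 gives T = 0.06477 < 0.066; N=22 gives T = 0.07335.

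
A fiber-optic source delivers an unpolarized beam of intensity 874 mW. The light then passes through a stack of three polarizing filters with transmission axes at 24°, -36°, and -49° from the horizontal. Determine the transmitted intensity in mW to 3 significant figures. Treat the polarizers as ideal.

I ≈ 104 mW

Unpolarized light through the first polarizer → I₁ = 874 mW/2 = 437 mW, polarized at 24°.
I₂ = I₁ · cos²(60°) = 437 · 0.25 = 109.3 mW.
I₃ = I₂ · cos²(13°) = 109.3 · 0.9494 = 103.7 mW.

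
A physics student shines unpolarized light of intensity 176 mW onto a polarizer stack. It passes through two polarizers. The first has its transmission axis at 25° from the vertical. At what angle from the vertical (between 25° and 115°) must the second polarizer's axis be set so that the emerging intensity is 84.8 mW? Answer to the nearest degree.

Unpolarized light through the first polarizer → I₁ = ½ I₀, now polarized at 25°.
Target fraction: 84.8 / 176 mW = 0.4818 of I₀.
Need I₂/I₀ = 0.4818, so cos²(θ − 25°) = 0.4818 / 0.5 = 0.9636.
θ − 25° = arccos(√0.9636) = 11.0°, giving θ ≈ 25 + 11.0 = 36.0°.

θ ≈ 36°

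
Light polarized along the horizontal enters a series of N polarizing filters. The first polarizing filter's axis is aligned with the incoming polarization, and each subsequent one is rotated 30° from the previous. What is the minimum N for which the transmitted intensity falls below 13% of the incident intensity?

First polarizer is aligned with the polarization: full transmission.
Each further stage multiplies by cos²(30°) = 0.75.
After N polarizers: T = 0.75^(N−1). Require T < 0.13 ⇒ N−1 > ln(0.13)/ln(0.75) = 7.09, so N−1 ≥ 8 and N = 9.
Check: N=9 gives T = 0.1001 < 0.13; N=8 gives T = 0.1335.

N = 9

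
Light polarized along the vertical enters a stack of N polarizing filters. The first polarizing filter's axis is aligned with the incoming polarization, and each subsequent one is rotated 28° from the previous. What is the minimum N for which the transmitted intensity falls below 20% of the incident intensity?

First polarizer is aligned with the polarization: full transmission.
Each further stage multiplies by cos²(28°) = 0.7796.
After N polarizers: T = 0.7796^(N−1). Require T < 0.20 ⇒ N−1 > ln(0.20)/ln(0.7796) = 6.46, so N−1 ≥ 7 and N = 8.
Check: N=8 gives T = 0.175 < 0.20; N=7 gives T = 0.2245.

N = 8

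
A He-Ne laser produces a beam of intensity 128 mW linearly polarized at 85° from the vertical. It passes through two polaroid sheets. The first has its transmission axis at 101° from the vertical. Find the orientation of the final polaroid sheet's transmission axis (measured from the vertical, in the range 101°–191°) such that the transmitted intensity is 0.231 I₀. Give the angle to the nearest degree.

θ ≈ 161°

By Malus's law, I₁ = I₀ cos²(101° − 85°) = I₀ cos²(16°) = 0.924 I₀.
Need I₂/I₀ = 0.231, so cos²(θ − 101°) = 0.231 / 0.924 = 0.25.
θ − 101° = arccos(√0.25) = 60.0°, giving θ ≈ 101 + 60.0 = 161.0°.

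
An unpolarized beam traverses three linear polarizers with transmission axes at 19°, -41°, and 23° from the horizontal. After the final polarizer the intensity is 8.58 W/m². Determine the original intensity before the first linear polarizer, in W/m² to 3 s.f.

I₀ ≈ 357 W/m²

Unpolarized light through the first polarizer → I₁ = ½ I₀, now polarized at 19°.
I₂ = I₁ cos²(-41° − 19°) = 0.5 I₀ · cos²(60°) = 0.125 I₀.
I₃ = I₂ cos²(23° + 41°) = 0.125 I₀ · cos²(64°) = 0.02402 I₀.
So 8.58 W/m² = 0.02402 I₀, giving I₀ = 8.58/0.02402 = 357.2 W/m².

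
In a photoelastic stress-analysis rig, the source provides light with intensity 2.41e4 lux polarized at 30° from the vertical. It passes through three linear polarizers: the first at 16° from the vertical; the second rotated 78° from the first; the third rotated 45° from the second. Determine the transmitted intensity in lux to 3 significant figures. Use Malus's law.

By Malus's law, I₁ = 2.41e4 lux · cos²(14°) = 2.269e+04 lux.
I₂ = I₁ · cos²(78°) = 2.269e+04 · 0.04323 = 980.8 lux.
I₃ = I₂ · cos²(45°) = 980.8 · 0.5 = 490.4 lux.

I ≈ 490 lux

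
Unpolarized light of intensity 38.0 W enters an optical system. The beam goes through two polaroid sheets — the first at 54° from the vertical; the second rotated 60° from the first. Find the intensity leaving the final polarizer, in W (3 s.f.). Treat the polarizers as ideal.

I ≈ 4.75 W

Unpolarized light through the first polarizer → I₁ = 38.0 W/2 = 19 W, polarized at 54°.
I₂ = I₁ · cos²(60°) = 19 · 0.25 = 4.75 W.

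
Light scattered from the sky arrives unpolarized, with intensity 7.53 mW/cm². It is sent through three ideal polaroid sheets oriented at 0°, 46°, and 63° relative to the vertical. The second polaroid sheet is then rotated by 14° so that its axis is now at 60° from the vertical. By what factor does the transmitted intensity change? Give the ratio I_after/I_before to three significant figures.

Before rotation:
Unpolarized light through the first polarizer → I₁ = ½ I₀, now polarized at 0°.
I₂ = I₁ cos²(46° − 0°) = 0.5 I₀ · cos²(46°) = 0.2413 I₀.
I₃ = I₂ cos²(63° − 46°) = 0.2413 I₀ · cos²(17°) = 0.2207 I₀.
After rotation:
Unpolarized light through the first polarizer → I₁ = ½ I₀, now polarized at 0°.
I₂ = I₁ cos²(60° − 0°) = 0.5 I₀ · cos²(60°) = 0.125 I₀.
I₃ = I₂ cos²(63° − 60°) = 0.125 I₀ · cos²(3°) = 0.1247 I₀.
Ratio = 0.1247 / 0.2207 = 0.565.

I_new/I_old ≈ 0.565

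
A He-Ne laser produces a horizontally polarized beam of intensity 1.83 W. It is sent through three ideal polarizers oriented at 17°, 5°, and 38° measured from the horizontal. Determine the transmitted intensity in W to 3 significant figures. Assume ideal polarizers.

I ≈ 1.13 W

I₁ = 1.83 W · cos²(17°) = 1.674 W.
I₂ = I₁ · cos²(12°) = 1.674 · 0.9568 = 1.601 W.
I₃ = I₂ · cos²(33°) = 1.601 · 0.7034 = 1.126 W.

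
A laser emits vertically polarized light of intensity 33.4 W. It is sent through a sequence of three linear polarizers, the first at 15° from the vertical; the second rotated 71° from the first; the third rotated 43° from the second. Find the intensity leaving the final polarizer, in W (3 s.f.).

I₁ = 33.4 W · cos²(15°) = 31.16 W.
I₂ = I₁ · cos²(71°) = 31.16 · 0.106 = 3.303 W.
I₃ = I₂ · cos²(43°) = 3.303 · 0.5349 = 1.767 W.

I ≈ 1.77 W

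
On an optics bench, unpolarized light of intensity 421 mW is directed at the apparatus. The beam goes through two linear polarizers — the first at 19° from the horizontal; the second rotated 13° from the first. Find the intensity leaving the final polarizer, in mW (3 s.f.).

I ≈ 200 mW

Unpolarized light through the first polarizer → I₁ = 421 mW/2 = 210.5 mW, polarized at 19°.
I₂ = I₁ · cos²(13°) = 210.5 · 0.9494 = 199.8 mW.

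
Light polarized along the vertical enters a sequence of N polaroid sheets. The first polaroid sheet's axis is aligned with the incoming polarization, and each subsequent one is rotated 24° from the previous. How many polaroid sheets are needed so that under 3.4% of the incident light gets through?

N = 20

First polarizer is aligned with the polarization: full transmission.
Each further stage multiplies by cos²(24°) = 0.8346.
After N polarizers: T = 0.8346^(N−1). Require T < 0.034 ⇒ N−1 > ln(0.034)/ln(0.8346) = 18.70, so N−1 ≥ 19 and N = 20.
Check: N=20 gives T = 0.03219 < 0.034; N=19 gives T = 0.03857.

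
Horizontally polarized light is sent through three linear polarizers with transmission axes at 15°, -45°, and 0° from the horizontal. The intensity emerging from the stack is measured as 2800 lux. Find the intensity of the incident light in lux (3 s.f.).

I₀ ≈ 2.40e4 lux

By Malus's law, I₁ = I₀ cos²(15° − 0°) = I₀ cos²(15°) = 0.933 I₀.
I₂ = I₁ cos²(-45° − 15°) = 0.933 I₀ · cos²(60°) = 0.2333 I₀.
I₃ = I₂ cos²(0° + 45°) = 0.2333 I₀ · cos²(45°) = 0.1166 I₀.
So 2800 lux = 0.1166 I₀, giving I₀ = 2800/0.1166 = 2.401e+04 lux.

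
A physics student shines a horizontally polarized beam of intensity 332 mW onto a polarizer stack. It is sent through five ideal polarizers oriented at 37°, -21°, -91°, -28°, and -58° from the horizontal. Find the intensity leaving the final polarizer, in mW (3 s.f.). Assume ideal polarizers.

I₁ = 332 mW · cos²(37°) = 211.8 mW.
I₂ = I₁ · cos²(58°) = 211.8 · 0.2808 = 59.46 mW.
I₃ = I₂ · cos²(70°) = 59.46 · 0.117 = 6.956 mW.
I₄ = I₃ · cos²(63°) = 6.956 · 0.2061 = 1.434 mW.
I₅ = I₄ · cos²(30°) = 1.434 · 0.75 = 1.075 mW.

I ≈ 1.08 mW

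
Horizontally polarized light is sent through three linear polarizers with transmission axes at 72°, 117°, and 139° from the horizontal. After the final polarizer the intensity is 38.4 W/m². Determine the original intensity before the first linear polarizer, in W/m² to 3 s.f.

I₀ ≈ 936 W/m²

I₁ = I₀ cos²(72° − 0°) = I₀ cos²(72°) = 0.09549 I₀.
I₂ = I₁ cos²(117° − 72°) = 0.09549 I₀ · cos²(45°) = 0.04775 I₀.
I₃ = I₂ cos²(139° − 117°) = 0.04775 I₀ · cos²(22°) = 0.04105 I₀.
So 38.4 W/m² = 0.04105 I₀, giving I₀ = 38.4/0.04105 = 935.5 W/m².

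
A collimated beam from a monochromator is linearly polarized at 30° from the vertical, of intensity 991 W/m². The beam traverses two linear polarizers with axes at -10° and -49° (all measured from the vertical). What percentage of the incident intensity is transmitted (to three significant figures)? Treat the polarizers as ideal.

≈ 35.4%

By Malus's law, I₁ = 991 W/m² · cos²(40°) = 581.5 W/m².
I₂ = I₁ · cos²(39°) = 581.5 · 0.604 = 351.2 W/m².
That is 35.44% of the incident intensity.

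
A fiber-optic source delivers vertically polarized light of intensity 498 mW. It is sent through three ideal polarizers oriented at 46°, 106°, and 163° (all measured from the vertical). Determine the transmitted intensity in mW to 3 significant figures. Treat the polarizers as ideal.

By Malus's law, I₁ = 498 mW · cos²(46°) = 240.3 mW.
I₂ = I₁ · cos²(60°) = 240.3 · 0.25 = 60.08 mW.
I₃ = I₂ · cos²(57°) = 60.08 · 0.2966 = 17.82 mW.

I ≈ 17.8 mW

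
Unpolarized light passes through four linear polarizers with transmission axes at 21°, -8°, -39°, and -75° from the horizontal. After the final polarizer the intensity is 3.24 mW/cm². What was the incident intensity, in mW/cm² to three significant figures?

Unpolarized light through the first polarizer → I₁ = ½ I₀, now polarized at 21°.
I₂ = I₁ cos²(-8° − 21°) = 0.5 I₀ · cos²(29°) = 0.3825 I₀.
I₃ = I₂ cos²(-39° + 8°) = 0.3825 I₀ · cos²(31°) = 0.281 I₀.
I₄ = I₃ cos²(-75° + 39°) = 0.281 I₀ · cos²(36°) = 0.1839 I₀.
So 3.24 mW/cm² = 0.1839 I₀, giving I₀ = 3.24/0.1839 = 17.62 mW/cm².

I₀ ≈ 17.6 mW/cm²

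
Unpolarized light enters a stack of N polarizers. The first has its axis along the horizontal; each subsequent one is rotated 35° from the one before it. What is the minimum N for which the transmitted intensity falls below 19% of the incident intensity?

N = 4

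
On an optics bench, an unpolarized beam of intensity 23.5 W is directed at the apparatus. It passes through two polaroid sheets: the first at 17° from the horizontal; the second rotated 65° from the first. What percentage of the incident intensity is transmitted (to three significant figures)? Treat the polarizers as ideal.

Unpolarized light through the first polarizer → I₁ = 23.5 W/2 = 11.75 W, polarized at 17°.
I₂ = I₁ · cos²(65°) = 11.75 · 0.1786 = 2.099 W.
That is 8.93% of the incident intensity.

≈ 8.93%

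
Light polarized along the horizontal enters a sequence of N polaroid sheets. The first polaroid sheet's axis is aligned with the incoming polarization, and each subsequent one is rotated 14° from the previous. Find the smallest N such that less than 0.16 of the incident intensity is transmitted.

First polarizer is aligned with the polarization: full transmission.
Each further stage multiplies by cos²(14°) = 0.9415.
After N polarizers: T = 0.9415^(N−1). Require T < 0.16 ⇒ N−1 > ln(0.16)/ln(0.9415) = 30.39, so N−1 ≥ 31 and N = 32.
Check: N=32 gives T = 0.1542 < 0.16; N=31 gives T = 0.1638.

N = 32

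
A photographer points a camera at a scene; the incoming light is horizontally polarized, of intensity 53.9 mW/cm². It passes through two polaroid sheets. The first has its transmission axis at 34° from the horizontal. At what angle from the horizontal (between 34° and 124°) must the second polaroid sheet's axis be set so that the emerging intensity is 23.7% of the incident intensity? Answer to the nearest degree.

θ ≈ 88°

I₁ = I₀ cos²(34° − 0°) = I₀ cos²(34°) = 0.6873 I₀.
Need I₂/I₀ = 0.237, so cos²(θ − 34°) = 0.237 / 0.6873 = 0.3448.
θ − 34° = arccos(√0.3448) = 54.0°, giving θ ≈ 34 + 54.0 = 88.0°.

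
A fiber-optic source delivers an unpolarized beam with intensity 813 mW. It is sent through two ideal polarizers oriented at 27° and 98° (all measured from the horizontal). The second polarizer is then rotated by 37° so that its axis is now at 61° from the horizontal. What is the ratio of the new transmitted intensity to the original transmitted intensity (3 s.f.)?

I_new/I_old ≈ 6.48

Before rotation:
Unpolarized light through the first polarizer → I₁ = ½ I₀, now polarized at 27°.
I₂ = I₁ cos²(98° − 27°) = 0.5 I₀ · cos²(71°) = 0.053 I₀.
After rotation:
Unpolarized light through the first polarizer → I₁ = ½ I₀, now polarized at 27°.
I₂ = I₁ cos²(61° − 27°) = 0.5 I₀ · cos²(34°) = 0.3437 I₀.
Ratio = 0.3437 / 0.053 = 6.484.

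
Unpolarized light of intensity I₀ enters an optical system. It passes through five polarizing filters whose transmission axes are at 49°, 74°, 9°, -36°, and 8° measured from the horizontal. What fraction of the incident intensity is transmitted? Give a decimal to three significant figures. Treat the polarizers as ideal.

Unpolarized light through the first polarizer → I₁ = ½ I₀, now polarized at 49°.
I₂ = I₁ cos²(74° − 49°) = 0.5 I₀ · cos²(25°) = 0.4107 I₀.
I₃ = I₂ cos²(9° − 74°) = 0.4107 I₀ · cos²(65°) = 0.07335 I₀.
I₄ = I₃ cos²(-36° − 9°) = 0.07335 I₀ · cos²(45°) = 0.03668 I₀.
I₅ = I₄ cos²(8° + 36°) = 0.03668 I₀ · cos²(44°) = 0.01898 I₀.
Transmitted fraction = 0.01898.

≈ 0.0190 I₀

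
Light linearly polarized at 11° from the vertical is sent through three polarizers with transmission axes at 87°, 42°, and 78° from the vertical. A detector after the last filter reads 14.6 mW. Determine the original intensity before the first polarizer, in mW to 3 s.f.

I₁ = I₀ cos²(87° − 11°) = I₀ cos²(76°) = 0.05853 I₀.
I₂ = I₁ cos²(42° − 87°) = 0.05853 I₀ · cos²(45°) = 0.02926 I₀.
I₃ = I₂ cos²(78° − 42°) = 0.02926 I₀ · cos²(36°) = 0.01915 I₀.
So 14.6 mW = 0.01915 I₀, giving I₀ = 14.6/0.01915 = 762.3 mW.

I₀ ≈ 762 mW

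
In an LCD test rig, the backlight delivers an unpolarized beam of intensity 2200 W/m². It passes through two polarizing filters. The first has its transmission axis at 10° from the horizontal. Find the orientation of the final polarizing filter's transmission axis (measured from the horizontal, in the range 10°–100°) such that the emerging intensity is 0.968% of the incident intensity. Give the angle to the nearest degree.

θ ≈ 92°

Unpolarized light through the first polarizer → I₁ = ½ I₀, now polarized at 10°.
Need I₂/I₀ = 0.00968, so cos²(θ − 10°) = 0.00968 / 0.5 = 0.01936.
θ − 10° = arccos(√0.01936) = 82.0°, giving θ ≈ 10 + 82.0 = 92.0°.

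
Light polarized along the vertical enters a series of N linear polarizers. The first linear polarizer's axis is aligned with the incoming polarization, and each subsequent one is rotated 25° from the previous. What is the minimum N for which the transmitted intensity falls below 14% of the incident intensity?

N = 11

First polarizer is aligned with the polarization: full transmission.
Each further stage multiplies by cos²(25°) = 0.8214.
After N polarizers: T = 0.8214^(N−1). Require T < 0.14 ⇒ N−1 > ln(0.14)/ln(0.8214) = 9.99, so N−1 ≥ 10 and N = 11.
Check: N=11 gives T = 0.1398 < 0.14; N=10 gives T = 0.1702.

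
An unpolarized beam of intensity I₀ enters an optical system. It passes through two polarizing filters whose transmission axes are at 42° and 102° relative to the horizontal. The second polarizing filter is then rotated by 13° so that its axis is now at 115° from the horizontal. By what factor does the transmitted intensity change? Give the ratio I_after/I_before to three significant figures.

Before rotation:
Unpolarized light through the first polarizer → I₁ = ½ I₀, now polarized at 42°.
I₂ = I₁ cos²(102° − 42°) = 0.5 I₀ · cos²(60°) = 0.125 I₀.
After rotation:
Unpolarized light through the first polarizer → I₁ = ½ I₀, now polarized at 42°.
I₂ = I₁ cos²(115° − 42°) = 0.5 I₀ · cos²(73°) = 0.04274 I₀.
Ratio = 0.04274 / 0.125 = 0.3419.

I_new/I_old ≈ 0.342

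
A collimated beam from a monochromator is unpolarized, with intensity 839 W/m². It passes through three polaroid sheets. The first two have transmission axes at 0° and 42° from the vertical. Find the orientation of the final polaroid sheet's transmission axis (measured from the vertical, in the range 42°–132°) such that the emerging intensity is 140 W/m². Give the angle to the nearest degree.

Unpolarized light through the first polarizer → I₁ = ½ I₀, now polarized at 0°.
I₂ = I₁ cos²(42° − 0°) = 0.5 I₀ · cos²(42°) = 0.2761 I₀.
Target fraction: 140 / 839 W/m² = 0.1669 of I₀.
Need I₃/I₀ = 0.1669, so cos²(θ − 42°) = 0.1669 / 0.2761 = 0.6043.
θ − 42° = arccos(√0.6043) = 39.0°, giving θ ≈ 42 + 39.0 = 81.0°.

θ ≈ 81°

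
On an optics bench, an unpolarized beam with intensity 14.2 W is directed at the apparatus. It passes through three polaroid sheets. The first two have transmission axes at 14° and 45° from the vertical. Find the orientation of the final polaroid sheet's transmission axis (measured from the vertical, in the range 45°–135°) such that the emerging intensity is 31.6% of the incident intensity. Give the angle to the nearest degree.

θ ≈ 67°

Unpolarized light through the first polarizer → I₁ = ½ I₀, now polarized at 14°.
I₂ = I₁ cos²(45° − 14°) = 0.5 I₀ · cos²(31°) = 0.3674 I₀.
Need I₃/I₀ = 0.316, so cos²(θ − 45°) = 0.316 / 0.3674 = 0.8602.
θ − 45° = arccos(√0.8602) = 22.0°, giving θ ≈ 45 + 22.0 = 67.0°.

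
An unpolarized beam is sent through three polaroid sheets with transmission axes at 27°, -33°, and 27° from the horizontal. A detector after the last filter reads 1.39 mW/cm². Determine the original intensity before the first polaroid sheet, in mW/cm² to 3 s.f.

Unpolarized light through the first polarizer → I₁ = ½ I₀, now polarized at 27°.
I₂ = I₁ cos²(-33° − 27°) = 0.5 I₀ · cos²(60°) = 0.125 I₀.
I₃ = I₂ cos²(27° + 33°) = 0.125 I₀ · cos²(60°) = 0.03125 I₀.
So 1.39 mW/cm² = 0.03125 I₀, giving I₀ = 1.39/0.03125 = 44.48 mW/cm².

I₀ ≈ 44.5 mW/cm²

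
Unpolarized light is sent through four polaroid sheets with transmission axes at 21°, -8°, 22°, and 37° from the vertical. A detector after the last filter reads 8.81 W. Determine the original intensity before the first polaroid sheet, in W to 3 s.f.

I₀ ≈ 32.9 W

Unpolarized light through the first polarizer → I₁ = ½ I₀, now polarized at 21°.
I₂ = I₁ cos²(-8° − 21°) = 0.5 I₀ · cos²(29°) = 0.3825 I₀.
I₃ = I₂ cos²(22° + 8°) = 0.3825 I₀ · cos²(30°) = 0.2869 I₀.
I₄ = I₃ cos²(37° − 22°) = 0.2869 I₀ · cos²(15°) = 0.2676 I₀.
So 8.81 W = 0.2676 I₀, giving I₀ = 8.81/0.2676 = 32.92 W.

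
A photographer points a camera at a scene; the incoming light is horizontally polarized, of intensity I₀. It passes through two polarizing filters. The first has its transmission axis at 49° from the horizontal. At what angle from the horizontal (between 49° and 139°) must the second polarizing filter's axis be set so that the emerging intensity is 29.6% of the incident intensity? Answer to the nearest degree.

By Malus's law, I₁ = I₀ cos²(49° − 0°) = I₀ cos²(49°) = 0.4304 I₀.
Need I₂/I₀ = 0.296, so cos²(θ − 49°) = 0.296 / 0.4304 = 0.6877.
θ − 49° = arccos(√0.6877) = 34.0°, giving θ ≈ 49 + 34.0 = 83.0°.

θ ≈ 83°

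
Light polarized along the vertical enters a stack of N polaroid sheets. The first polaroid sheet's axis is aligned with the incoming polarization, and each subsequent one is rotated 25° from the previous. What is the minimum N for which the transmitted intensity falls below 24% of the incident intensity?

First polarizer is aligned with the polarization: full transmission.
Each further stage multiplies by cos²(25°) = 0.8214.
After N polarizers: T = 0.8214^(N−1). Require T < 0.24 ⇒ N−1 > ln(0.24)/ln(0.8214) = 7.25, so N−1 ≥ 8 and N = 9.
Check: N=9 gives T = 0.2072 < 0.24; N=8 gives T = 0.2523.

N = 9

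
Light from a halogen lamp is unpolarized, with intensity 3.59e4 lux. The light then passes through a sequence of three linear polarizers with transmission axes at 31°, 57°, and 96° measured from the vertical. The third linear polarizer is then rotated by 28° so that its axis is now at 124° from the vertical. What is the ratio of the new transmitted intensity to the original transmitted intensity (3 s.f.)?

I_new/I_old ≈ 0.253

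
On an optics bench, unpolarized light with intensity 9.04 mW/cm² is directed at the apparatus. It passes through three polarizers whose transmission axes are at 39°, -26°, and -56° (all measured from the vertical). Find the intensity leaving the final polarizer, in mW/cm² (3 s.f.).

I ≈ 0.605 mW/cm²

Unpolarized light through the first polarizer → I₁ = 9.04 mW/cm²/2 = 4.52 mW/cm², polarized at 39°.
I₂ = I₁ · cos²(65°) = 4.52 · 0.1786 = 0.8073 mW/cm².
I₃ = I₂ · cos²(30°) = 0.8073 · 0.75 = 0.6055 mW/cm².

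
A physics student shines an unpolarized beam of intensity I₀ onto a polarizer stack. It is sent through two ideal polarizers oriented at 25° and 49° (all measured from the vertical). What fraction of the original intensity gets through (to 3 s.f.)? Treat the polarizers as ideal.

≈ 0.417 I₀

Unpolarized light through the first polarizer → I₁ = ½ I₀, now polarized at 25°.
I₂ = I₁ cos²(49° − 25°) = 0.5 I₀ · cos²(24°) = 0.4173 I₀.
Transmitted fraction = 0.4173.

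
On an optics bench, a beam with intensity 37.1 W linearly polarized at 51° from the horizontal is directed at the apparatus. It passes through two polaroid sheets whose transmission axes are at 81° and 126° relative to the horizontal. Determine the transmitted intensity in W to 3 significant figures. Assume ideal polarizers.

By Malus's law, I₁ = 37.1 W · cos²(30°) = 27.83 W.
I₂ = I₁ · cos²(45°) = 27.83 · 0.5 = 13.91 W.

I ≈ 13.9 W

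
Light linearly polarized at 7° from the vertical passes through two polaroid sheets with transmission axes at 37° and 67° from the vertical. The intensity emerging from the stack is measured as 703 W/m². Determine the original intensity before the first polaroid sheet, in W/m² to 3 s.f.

I₀ ≈ 1250 W/m²

I₁ = I₀ cos²(37° − 7°) = I₀ cos²(30°) = 0.75 I₀.
I₂ = I₁ cos²(67° − 37°) = 0.75 I₀ · cos²(30°) = 0.5625 I₀.
So 703 W/m² = 0.5625 I₀, giving I₀ = 703/0.5625 = 1250 W/m².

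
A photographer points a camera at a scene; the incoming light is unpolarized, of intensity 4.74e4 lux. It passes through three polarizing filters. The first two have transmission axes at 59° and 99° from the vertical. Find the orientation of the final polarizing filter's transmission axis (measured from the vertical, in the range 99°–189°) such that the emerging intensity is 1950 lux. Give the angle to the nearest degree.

Unpolarized light through the first polarizer → I₁ = ½ I₀, now polarized at 59°.
I₂ = I₁ cos²(99° − 59°) = 0.5 I₀ · cos²(40°) = 0.2934 I₀.
Target fraction: 1950 / 4.74e4 lux = 0.04114 of I₀.
Need I₃/I₀ = 0.04114, so cos²(θ − 99°) = 0.04114 / 0.2934 = 0.1402.
θ − 99° = arccos(√0.1402) = 68.0°, giving θ ≈ 99 + 68.0 = 167.0°.

θ ≈ 167°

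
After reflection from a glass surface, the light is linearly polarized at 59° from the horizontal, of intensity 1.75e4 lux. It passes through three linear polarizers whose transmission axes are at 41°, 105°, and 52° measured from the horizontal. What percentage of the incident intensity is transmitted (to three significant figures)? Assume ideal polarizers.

I₁ = 1.75e4 lux · cos²(18°) = 1.583e+04 lux.
I₂ = I₁ · cos²(64°) = 1.583e+04 · 0.1922 = 3042 lux.
I₃ = I₂ · cos²(53°) = 3042 · 0.3622 = 1102 lux.
That is 6.295% of the incident intensity.

≈ 6.30%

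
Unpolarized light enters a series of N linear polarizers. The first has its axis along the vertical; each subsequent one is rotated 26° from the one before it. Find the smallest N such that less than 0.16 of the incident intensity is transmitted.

First polarizer halves the unpolarized light: factor 1/2.
Each further stage multiplies by cos²(26°) = 0.8078.
After N polarizers: T = 0.5·0.8078^(N−1). Require T < 0.16 ⇒ N−1 > ln(0.16/0.5)/ln(0.8078) = 5.34, so N−1 ≥ 6 and N = 7.
Check: N=7 gives T = 0.139 < 0.16; N=6 gives T = 0.172.

N = 7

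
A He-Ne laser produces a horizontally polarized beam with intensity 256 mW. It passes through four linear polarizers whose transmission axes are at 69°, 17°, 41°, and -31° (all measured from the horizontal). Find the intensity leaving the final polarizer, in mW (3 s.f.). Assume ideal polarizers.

By Malus's law, I₁ = 256 mW · cos²(69°) = 32.88 mW.
I₂ = I₁ · cos²(52°) = 32.88 · 0.379 = 12.46 mW.
I₃ = I₂ · cos²(24°) = 12.46 · 0.8346 = 10.4 mW.
I₄ = I₃ · cos²(72°) = 10.4 · 0.09549 = 0.9931 mW.

I ≈ 0.993 mW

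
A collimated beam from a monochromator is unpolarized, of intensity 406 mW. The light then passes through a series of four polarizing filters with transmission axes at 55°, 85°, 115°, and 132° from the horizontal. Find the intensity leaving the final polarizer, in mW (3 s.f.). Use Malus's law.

I ≈ 104 mW

Unpolarized light through the first polarizer → I₁ = 406 mW/2 = 203 mW, polarized at 55°.
I₂ = I₁ · cos²(30°) = 203 · 0.75 = 152.3 mW.
I₃ = I₂ · cos²(30°) = 152.3 · 0.75 = 114.2 mW.
I₄ = I₃ · cos²(17°) = 114.2 · 0.9145 = 104.4 mW.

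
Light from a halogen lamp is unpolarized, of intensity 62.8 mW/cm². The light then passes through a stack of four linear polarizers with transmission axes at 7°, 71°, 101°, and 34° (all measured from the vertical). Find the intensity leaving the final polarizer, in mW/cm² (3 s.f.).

Unpolarized light through the first polarizer → I₁ = 62.8 mW/cm²/2 = 31.4 mW/cm², polarized at 7°.
I₂ = I₁ · cos²(64°) = 31.4 · 0.1922 = 6.034 mW/cm².
I₃ = I₂ · cos²(30°) = 6.034 · 0.75 = 4.526 mW/cm².
I₄ = I₃ · cos²(67°) = 4.526 · 0.1527 = 0.6909 mW/cm².

I ≈ 0.691 mW/cm²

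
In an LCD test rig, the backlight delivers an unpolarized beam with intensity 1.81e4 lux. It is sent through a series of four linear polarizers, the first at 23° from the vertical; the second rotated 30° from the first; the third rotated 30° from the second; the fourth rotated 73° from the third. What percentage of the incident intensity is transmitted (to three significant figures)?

≈ 2.40%

Unpolarized light through the first polarizer → I₁ = 1.81e4 lux/2 = 9050 lux, polarized at 23°.
I₂ = I₁ · cos²(30°) = 9050 · 0.75 = 6788 lux.
I₃ = I₂ · cos²(30°) = 6788 · 0.75 = 5091 lux.
I₄ = I₃ · cos²(73°) = 5091 · 0.08548 = 435.2 lux.
That is 2.404% of the incident intensity.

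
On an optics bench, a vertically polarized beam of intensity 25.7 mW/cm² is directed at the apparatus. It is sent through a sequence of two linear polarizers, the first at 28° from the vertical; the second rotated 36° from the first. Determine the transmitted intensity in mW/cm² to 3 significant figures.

I ≈ 13.1 mW/cm²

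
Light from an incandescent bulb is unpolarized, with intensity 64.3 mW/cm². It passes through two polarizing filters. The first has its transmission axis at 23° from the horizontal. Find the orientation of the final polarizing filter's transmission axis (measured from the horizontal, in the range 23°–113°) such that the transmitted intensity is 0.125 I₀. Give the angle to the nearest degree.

θ ≈ 83°

Unpolarized light through the first polarizer → I₁ = ½ I₀, now polarized at 23°.
Need I₂/I₀ = 0.125, so cos²(θ − 23°) = 0.125 / 0.5 = 0.25.
θ − 23° = arccos(√0.25) = 60.0°, giving θ ≈ 23 + 60.0 = 83.0°.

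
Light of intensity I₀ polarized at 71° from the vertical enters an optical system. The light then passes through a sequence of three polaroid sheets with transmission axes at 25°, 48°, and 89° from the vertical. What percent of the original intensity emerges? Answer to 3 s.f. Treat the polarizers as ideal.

I₁ = I₀ cos²(25° − 71°) = I₀ cos²(46°) = 0.4826 I₀.
I₂ = I₁ cos²(48° − 25°) = 0.4826 I₀ · cos²(23°) = 0.4089 I₀.
I₃ = I₂ cos²(89° − 48°) = 0.4089 I₀ · cos²(41°) = 0.2329 I₀.
That is 23.29% of the incident intensity.

≈ 23.3%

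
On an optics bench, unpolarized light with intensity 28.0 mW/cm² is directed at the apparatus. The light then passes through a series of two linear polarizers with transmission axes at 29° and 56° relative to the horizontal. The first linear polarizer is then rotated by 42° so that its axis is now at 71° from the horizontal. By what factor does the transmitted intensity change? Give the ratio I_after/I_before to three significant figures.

Before rotation:
Unpolarized light through the first polarizer → I₁ = ½ I₀, now polarized at 29°.
I₂ = I₁ cos²(56° − 29°) = 0.5 I₀ · cos²(27°) = 0.3969 I₀.
After rotation:
Unpolarized light through the first polarizer → I₁ = ½ I₀, now polarized at 71°.
I₂ = I₁ cos²(56° − 71°) = 0.5 I₀ · cos²(15°) = 0.4665 I₀.
Ratio = 0.4665 / 0.3969 = 1.175.

I_new/I_old ≈ 1.18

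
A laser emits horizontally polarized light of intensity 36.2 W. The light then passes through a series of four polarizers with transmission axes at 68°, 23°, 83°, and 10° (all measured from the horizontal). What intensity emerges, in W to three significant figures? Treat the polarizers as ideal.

By Malus's law, I₁ = 36.2 W · cos²(68°) = 5.08 W.
I₂ = I₁ · cos²(45°) = 5.08 · 0.5 = 2.54 W.
I₃ = I₂ · cos²(60°) = 2.54 · 0.25 = 0.635 W.
I₄ = I₃ · cos²(73°) = 0.635 · 0.08548 = 0.05428 W.

I ≈ 0.0543 W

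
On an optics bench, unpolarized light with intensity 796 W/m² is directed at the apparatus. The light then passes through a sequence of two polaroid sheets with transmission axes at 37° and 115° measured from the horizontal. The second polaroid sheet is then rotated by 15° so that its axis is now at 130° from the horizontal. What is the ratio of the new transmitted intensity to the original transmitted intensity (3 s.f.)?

I_new/I_old ≈ 0.0634

Before rotation:
Unpolarized light through the first polarizer → I₁ = ½ I₀, now polarized at 37°.
I₂ = I₁ cos²(115° − 37°) = 0.5 I₀ · cos²(78°) = 0.02161 I₀.
After rotation:
Unpolarized light through the first polarizer → I₁ = ½ I₀, now polarized at 37°.
Angle between axes 1 and 2: 87°. I₂ = 0.5 I₀ · cos²(87°) = 0.00137 I₀.
Ratio = 0.00137 / 0.02161 = 0.06336.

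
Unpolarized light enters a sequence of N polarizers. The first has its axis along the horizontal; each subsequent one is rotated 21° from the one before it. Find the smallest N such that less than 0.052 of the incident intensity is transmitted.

First polarizer halves the unpolarized light: factor 1/2.
Each further stage multiplies by cos²(21°) = 0.8716.
After N polarizers: T = 0.5·0.8716^(N−1). Require T < 0.052 ⇒ N−1 > ln(0.052/0.5)/ln(0.8716) = 16.47, so N−1 ≥ 17 and N = 18.
Check: N=18 gives T = 0.04832 < 0.052; N=17 gives T = 0.05544.

N = 18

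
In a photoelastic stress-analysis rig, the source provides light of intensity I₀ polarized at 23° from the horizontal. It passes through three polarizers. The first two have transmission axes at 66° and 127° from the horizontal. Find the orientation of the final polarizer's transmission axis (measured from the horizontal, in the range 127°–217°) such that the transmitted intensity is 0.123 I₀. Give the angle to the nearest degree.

I₁ = I₀ cos²(66° − 23°) = I₀ cos²(43°) = 0.5349 I₀.
I₂ = I₁ cos²(127° − 66°) = 0.5349 I₀ · cos²(61°) = 0.1257 I₀.
Need I₃/I₀ = 0.123, so cos²(θ − 127°) = 0.123 / 0.1257 = 0.9784.
θ − 127° = arccos(√0.9784) = 8.5°, giving θ ≈ 127 + 8.5 = 135.5°.

θ ≈ 135°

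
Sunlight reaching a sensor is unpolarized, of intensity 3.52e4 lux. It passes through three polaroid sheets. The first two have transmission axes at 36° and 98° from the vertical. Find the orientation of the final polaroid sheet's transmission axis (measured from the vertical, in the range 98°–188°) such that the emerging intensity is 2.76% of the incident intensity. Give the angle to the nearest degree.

θ ≈ 158°

Unpolarized light through the first polarizer → I₁ = ½ I₀, now polarized at 36°.
I₂ = I₁ cos²(98° − 36°) = 0.5 I₀ · cos²(62°) = 0.1102 I₀.
Need I₃/I₀ = 0.0276, so cos²(θ − 98°) = 0.0276 / 0.1102 = 0.2504.
θ − 98° = arccos(√0.2504) = 60.0°, giving θ ≈ 98 + 60.0 = 158.0°.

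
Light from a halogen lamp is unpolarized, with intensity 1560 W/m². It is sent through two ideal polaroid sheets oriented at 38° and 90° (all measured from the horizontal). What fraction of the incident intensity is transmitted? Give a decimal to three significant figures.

Unpolarized light through the first polarizer → I₁ = 1560 W/m²/2 = 780 W/m², polarized at 38°.
I₂ = I₁ · cos²(52°) = 780 · 0.379 = 295.7 W/m².
Transmitted fraction = 0.1895.

I/I₀ ≈ 0.190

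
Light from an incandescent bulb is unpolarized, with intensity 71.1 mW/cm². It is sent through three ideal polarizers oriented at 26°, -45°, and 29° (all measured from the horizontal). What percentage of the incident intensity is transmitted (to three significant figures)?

Unpolarized light through the first polarizer → I₁ = 71.1 mW/cm²/2 = 35.55 mW/cm², polarized at 26°.
I₂ = I₁ · cos²(71°) = 35.55 · 0.106 = 3.768 mW/cm².
I₃ = I₂ · cos²(74°) = 3.768 · 0.07598 = 0.2863 mW/cm².
That is 0.4027% of the incident intensity.

≈ 0.403%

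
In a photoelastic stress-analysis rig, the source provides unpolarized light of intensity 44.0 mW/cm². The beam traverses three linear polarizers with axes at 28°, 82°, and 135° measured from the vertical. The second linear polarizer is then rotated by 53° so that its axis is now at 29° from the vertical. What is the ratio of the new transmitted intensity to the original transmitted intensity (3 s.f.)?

Before rotation:
Unpolarized light through the first polarizer → I₁ = ½ I₀, now polarized at 28°.
I₂ = I₁ cos²(82° − 28°) = 0.5 I₀ · cos²(54°) = 0.1727 I₀.
I₃ = I₂ cos²(135° − 82°) = 0.1727 I₀ · cos²(53°) = 0.06257 I₀.
After rotation:
Unpolarized light through the first polarizer → I₁ = ½ I₀, now polarized at 28°.
I₂ = I₁ cos²(29° − 28°) = 0.5 I₀ · cos²(1°) = 0.4998 I₀.
Angle between axes 2 and 3: 74°. I₃ = 0.4998 I₀ · cos²(74°) = 0.03798 I₀.
Ratio = 0.03798 / 0.06257 = 0.607.

I_new/I_old ≈ 0.607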